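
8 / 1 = 8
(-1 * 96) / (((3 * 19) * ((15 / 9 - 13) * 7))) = 48 / 2261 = 0.02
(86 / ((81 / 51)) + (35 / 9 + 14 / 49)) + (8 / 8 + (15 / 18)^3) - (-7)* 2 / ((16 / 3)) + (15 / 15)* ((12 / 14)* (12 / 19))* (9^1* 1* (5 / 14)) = 3230935 / 50274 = 64.27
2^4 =16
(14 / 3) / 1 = 4.67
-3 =-3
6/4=3/2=1.50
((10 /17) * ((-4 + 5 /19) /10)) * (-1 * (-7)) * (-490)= 243530 /323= 753.96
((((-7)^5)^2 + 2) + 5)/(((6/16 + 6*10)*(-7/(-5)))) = 1614144320/483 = 3341913.71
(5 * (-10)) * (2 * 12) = -1200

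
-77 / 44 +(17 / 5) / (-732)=-3211 / 1830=-1.75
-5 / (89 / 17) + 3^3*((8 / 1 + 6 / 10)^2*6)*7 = 186610049 / 2225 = 83869.68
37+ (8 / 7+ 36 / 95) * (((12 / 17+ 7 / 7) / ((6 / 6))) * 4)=535677 / 11305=47.38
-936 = -936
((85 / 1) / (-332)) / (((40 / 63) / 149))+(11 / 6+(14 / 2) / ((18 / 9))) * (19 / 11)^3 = -345718883 / 10605408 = -32.60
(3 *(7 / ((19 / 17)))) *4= 1428 / 19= 75.16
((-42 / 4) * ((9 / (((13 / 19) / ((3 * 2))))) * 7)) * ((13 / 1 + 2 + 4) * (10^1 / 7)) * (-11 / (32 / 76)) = 213897915 / 52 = 4113421.44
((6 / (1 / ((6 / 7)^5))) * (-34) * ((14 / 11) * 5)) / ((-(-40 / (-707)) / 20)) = 801083520 / 3773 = 212320.04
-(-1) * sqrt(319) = 17.86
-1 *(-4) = 4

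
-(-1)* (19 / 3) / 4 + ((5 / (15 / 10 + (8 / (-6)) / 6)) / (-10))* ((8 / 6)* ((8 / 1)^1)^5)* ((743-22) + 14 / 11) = -37489208633 / 3036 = -12348224.19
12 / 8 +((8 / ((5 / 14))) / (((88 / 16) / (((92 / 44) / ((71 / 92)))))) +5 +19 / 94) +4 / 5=37423181 / 2018885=18.54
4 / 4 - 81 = -80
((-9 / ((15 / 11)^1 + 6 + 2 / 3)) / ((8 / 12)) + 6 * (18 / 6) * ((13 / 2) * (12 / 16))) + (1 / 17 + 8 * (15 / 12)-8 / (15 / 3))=1703389 / 18020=94.53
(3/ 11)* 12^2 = 432/ 11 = 39.27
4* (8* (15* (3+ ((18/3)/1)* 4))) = 12960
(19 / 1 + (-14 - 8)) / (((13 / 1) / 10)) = -30 / 13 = -2.31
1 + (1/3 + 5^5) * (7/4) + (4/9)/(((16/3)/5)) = 21883/4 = 5470.75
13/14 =0.93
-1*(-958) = 958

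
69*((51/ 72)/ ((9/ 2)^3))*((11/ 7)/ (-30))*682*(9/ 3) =-57.48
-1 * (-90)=90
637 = 637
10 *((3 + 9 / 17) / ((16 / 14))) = 525 / 17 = 30.88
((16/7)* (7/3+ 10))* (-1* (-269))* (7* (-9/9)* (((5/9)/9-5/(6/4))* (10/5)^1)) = 84401440/243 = 347331.03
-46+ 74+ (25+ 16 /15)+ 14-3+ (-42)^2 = 27436 /15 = 1829.07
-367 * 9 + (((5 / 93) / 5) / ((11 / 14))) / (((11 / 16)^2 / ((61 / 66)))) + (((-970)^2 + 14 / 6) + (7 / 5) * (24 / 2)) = 19150055288906 / 20424195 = 937616.16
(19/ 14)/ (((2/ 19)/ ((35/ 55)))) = 361/ 44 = 8.20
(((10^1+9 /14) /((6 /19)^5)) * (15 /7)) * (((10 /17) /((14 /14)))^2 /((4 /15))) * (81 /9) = 230586719375 /2718912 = 84808.45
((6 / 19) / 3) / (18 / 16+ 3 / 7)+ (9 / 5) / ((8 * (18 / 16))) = 2213 / 8265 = 0.27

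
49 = 49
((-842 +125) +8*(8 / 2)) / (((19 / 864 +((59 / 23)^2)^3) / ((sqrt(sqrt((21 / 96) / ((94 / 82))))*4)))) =-17522712109152*287^(1 / 4)*94^(3 / 4) / 342599861228521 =-6.36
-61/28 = -2.18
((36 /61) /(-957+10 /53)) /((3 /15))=-9540 /3093371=-0.00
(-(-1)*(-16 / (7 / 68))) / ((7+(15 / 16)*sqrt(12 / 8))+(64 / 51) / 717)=-5215358094114816 / 228623570731451+349155430087680*sqrt(6) / 228623570731451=-19.07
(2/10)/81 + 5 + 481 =196831/405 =486.00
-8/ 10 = -4/ 5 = -0.80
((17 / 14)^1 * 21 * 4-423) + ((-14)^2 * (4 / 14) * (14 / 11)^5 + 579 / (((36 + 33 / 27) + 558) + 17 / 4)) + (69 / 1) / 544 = -251275507586053 / 1890749047264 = -132.90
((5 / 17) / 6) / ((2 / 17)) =5 / 12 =0.42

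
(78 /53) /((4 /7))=273 /106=2.58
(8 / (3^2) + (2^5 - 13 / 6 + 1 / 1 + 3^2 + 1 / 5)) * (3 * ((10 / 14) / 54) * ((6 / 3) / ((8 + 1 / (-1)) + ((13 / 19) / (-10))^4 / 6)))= 4799722430000 / 10344886378029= 0.46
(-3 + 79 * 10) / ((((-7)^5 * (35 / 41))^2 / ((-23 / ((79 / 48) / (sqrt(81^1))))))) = -13144801392 / 27336542221975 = -0.00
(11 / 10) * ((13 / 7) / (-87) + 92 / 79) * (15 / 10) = 1.89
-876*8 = -7008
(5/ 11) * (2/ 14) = 5/ 77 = 0.06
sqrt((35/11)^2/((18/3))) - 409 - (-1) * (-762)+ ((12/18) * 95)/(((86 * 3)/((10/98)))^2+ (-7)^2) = -561452534807/479464167+ 35 * sqrt(6)/66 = -1169.70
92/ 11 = 8.36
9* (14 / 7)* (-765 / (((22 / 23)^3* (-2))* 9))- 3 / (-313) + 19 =2976682915 / 3332824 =893.14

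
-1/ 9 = -0.11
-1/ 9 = -0.11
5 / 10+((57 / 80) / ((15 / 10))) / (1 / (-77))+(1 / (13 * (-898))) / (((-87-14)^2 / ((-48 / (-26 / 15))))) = -1116971590083 / 30962483240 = -36.08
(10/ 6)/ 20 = 1/ 12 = 0.08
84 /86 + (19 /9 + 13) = 6226 /387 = 16.09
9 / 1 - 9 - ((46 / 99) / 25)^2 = -2116 / 6125625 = -0.00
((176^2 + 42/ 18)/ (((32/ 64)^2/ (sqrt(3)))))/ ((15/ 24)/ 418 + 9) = 1243098560*sqrt(3)/ 90303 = 23843.17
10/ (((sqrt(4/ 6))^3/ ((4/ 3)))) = 10*sqrt(6) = 24.49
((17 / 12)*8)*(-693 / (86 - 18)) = -115.50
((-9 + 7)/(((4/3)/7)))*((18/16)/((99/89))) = -1869/176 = -10.62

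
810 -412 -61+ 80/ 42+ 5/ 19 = 135328/ 399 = 339.17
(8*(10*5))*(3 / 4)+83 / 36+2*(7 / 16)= 21829 / 72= 303.18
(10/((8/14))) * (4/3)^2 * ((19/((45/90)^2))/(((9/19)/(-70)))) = -28302400/81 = -349412.35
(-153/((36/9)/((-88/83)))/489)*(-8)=-0.66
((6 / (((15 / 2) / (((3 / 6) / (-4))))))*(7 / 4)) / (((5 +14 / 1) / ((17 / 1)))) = -119 / 760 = -0.16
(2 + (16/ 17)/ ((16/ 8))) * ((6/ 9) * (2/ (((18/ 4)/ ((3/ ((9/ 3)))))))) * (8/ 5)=896/ 765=1.17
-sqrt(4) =-2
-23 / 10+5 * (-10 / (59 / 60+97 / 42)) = -80603 / 4610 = -17.48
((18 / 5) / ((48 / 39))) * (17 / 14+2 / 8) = 4797 / 1120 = 4.28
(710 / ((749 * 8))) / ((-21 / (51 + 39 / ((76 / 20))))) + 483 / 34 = 46944221 / 3386978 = 13.86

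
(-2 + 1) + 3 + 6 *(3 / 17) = 52 / 17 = 3.06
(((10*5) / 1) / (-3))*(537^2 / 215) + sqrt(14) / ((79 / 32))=-22352.67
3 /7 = 0.43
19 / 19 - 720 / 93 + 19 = 380 / 31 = 12.26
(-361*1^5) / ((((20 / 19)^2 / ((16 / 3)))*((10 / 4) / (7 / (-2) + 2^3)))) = -390963 / 125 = -3127.70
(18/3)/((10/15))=9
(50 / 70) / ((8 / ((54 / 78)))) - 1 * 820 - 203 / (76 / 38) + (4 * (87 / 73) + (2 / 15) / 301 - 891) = -61963116611 / 34277880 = -1807.67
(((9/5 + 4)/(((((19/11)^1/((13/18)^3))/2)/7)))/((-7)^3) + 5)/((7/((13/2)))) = 873197741/190035720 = 4.59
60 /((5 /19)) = 228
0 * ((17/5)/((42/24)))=0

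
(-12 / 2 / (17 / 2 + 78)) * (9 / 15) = -36 / 865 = -0.04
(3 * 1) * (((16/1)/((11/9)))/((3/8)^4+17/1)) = 1769472/766843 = 2.31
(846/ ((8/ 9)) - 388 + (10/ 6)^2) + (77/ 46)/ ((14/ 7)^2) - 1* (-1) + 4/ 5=4709219/ 8280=568.75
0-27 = -27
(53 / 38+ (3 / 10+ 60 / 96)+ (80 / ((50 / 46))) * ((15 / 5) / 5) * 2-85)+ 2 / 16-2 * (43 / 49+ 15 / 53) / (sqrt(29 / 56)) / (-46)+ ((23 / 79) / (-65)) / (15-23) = 6028 * sqrt(406) / 1732199+ 22499647 / 3902600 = 5.84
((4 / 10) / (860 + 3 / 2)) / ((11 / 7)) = 28 / 94765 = 0.00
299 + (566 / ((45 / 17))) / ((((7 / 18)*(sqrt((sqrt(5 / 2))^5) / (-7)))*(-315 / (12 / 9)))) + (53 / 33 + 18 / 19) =153952*2^(1 / 4)*5^(3 / 4) / 118125 + 189074 / 627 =306.74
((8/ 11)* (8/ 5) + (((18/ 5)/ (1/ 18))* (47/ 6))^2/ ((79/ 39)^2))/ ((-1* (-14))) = 4485.37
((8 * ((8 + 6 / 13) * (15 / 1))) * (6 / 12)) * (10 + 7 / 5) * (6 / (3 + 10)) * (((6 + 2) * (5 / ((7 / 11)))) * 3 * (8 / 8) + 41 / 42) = 506327.68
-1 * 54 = -54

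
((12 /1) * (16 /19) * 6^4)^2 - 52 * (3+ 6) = 61917195276 /361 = 171515776.39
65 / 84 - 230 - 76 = -25639 / 84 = -305.23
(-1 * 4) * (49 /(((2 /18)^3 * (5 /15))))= -428652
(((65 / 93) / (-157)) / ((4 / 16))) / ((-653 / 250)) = 65000 / 9534453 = 0.01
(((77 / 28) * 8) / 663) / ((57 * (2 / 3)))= 11 / 12597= 0.00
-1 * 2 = -2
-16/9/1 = -16/9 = -1.78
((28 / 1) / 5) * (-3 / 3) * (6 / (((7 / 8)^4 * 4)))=-24576 / 1715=-14.33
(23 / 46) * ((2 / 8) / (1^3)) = 1 / 8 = 0.12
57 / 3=19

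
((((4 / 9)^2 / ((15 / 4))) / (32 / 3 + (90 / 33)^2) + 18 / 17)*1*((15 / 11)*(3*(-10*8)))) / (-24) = 120103820 / 8295507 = 14.48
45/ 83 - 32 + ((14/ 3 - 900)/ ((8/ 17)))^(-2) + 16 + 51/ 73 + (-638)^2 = 1285512874406737866/ 3158281385099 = 407029.24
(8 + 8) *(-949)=-15184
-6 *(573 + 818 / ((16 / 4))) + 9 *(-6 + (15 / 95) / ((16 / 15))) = -1434171 / 304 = -4717.67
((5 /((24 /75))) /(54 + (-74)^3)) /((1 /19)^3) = -171475 /648272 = -0.26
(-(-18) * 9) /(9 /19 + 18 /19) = 114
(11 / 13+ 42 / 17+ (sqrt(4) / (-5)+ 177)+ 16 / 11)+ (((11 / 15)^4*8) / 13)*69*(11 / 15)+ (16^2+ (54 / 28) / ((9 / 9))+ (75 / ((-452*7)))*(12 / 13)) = 436394342379131 / 973478756250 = 448.28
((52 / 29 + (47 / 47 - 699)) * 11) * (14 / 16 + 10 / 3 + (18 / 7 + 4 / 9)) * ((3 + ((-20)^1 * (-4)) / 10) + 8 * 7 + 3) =-673858075 / 174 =-3872747.56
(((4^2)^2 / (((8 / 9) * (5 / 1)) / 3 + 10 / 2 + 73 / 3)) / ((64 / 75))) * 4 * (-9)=-350.48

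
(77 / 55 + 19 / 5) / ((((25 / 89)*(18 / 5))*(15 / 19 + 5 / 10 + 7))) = 43966 / 70875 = 0.62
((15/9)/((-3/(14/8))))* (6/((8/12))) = -35/4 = -8.75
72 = 72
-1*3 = -3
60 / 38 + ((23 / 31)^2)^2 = 33022609 / 17546899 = 1.88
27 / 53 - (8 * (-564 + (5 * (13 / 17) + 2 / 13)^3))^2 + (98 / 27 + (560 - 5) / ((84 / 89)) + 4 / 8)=-16068591.84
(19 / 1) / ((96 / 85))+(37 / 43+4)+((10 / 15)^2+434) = 5648687 / 12384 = 456.13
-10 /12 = -5 /6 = -0.83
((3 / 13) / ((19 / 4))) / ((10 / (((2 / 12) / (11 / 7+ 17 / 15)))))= 21 / 70148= 0.00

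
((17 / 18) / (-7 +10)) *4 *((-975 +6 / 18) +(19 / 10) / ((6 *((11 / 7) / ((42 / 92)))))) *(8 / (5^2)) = -1005994958 / 2561625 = -392.72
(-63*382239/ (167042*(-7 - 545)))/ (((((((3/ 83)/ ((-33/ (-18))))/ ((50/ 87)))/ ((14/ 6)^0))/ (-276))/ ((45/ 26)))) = -70467964875/ 19376872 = -3636.70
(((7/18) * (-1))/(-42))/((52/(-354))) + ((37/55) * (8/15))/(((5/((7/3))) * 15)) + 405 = 7817523613/19305000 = 404.95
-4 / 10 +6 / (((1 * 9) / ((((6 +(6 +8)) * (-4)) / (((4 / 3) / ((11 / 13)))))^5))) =-417444192742586 / 1856465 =-224859716.04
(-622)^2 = 386884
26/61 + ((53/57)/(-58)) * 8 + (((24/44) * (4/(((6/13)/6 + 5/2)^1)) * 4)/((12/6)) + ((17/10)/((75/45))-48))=-167164226129/3715696050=-44.99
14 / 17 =0.82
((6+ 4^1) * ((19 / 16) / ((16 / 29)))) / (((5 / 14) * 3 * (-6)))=-3857 / 1152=-3.35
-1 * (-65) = 65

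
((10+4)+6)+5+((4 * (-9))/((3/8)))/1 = -71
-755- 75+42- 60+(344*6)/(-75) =-21888/25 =-875.52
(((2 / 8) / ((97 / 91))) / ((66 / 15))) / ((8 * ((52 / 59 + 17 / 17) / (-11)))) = -0.04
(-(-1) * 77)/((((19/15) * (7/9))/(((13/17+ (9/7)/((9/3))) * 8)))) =1686960/2261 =746.11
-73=-73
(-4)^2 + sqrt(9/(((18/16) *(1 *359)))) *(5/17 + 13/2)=231 *sqrt(718)/6103 + 16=17.01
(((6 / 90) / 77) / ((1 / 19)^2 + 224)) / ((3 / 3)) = 361 / 93399075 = 0.00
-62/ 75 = -0.83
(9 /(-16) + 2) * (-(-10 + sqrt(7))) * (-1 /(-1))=115 /8 - 23 * sqrt(7) /16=10.57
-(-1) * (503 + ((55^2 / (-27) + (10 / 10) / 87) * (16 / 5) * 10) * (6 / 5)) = -3798.78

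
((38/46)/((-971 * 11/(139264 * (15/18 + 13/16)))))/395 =-165376/3684945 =-0.04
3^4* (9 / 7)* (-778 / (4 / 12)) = -1701486 / 7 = -243069.43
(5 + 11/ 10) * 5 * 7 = 427/ 2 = 213.50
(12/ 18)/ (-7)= -2/ 21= -0.10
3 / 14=0.21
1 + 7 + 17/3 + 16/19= 827/57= 14.51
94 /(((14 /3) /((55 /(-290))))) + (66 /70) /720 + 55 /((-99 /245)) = -102260843 /730800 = -139.93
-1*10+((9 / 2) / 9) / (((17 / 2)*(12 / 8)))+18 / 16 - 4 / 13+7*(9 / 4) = 35041 / 5304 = 6.61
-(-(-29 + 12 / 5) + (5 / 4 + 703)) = -14617 / 20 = -730.85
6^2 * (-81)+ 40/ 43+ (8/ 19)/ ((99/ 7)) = -2915.04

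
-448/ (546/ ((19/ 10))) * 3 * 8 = -2432/ 65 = -37.42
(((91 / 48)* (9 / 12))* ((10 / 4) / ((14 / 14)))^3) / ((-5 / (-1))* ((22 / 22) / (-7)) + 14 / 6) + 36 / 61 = 15198063 / 1061888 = 14.31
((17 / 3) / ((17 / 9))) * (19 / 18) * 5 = 95 / 6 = 15.83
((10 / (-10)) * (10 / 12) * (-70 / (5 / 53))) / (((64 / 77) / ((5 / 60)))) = 61.99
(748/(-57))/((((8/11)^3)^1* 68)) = -14641/29184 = -0.50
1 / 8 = 0.12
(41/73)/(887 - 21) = 41/63218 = 0.00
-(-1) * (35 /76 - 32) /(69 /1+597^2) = -799 /9030776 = -0.00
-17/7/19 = -17/133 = -0.13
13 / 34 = 0.38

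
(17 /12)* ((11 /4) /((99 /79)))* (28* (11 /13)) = 103411 /1404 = 73.65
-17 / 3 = -5.67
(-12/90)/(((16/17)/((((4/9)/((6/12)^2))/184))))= -0.00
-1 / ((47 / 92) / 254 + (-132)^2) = -23368 / 407164079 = -0.00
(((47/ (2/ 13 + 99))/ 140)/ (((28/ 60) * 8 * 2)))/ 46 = 1833/ 185945984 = 0.00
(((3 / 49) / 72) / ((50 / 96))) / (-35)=-2 / 42875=-0.00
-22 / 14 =-11 / 7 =-1.57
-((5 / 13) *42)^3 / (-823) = 9261000 / 1808131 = 5.12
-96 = -96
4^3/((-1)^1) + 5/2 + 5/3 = -359/6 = -59.83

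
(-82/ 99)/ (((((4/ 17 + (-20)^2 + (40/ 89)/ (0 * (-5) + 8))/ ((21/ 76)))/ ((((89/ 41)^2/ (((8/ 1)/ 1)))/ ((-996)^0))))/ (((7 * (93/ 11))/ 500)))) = -18204414487/ 456696920152000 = -0.00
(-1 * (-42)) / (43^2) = 42 / 1849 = 0.02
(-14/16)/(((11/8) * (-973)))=1/1529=0.00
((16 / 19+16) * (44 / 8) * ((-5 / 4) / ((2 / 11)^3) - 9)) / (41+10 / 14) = -2673055 / 5548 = -481.81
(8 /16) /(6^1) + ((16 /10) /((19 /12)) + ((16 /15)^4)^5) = 119522329906773981584310001 /25271951148605346679687500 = 4.73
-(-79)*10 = 790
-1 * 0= 0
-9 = -9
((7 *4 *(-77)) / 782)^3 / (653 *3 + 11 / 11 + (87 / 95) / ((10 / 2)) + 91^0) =-297522556100 / 27842744438851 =-0.01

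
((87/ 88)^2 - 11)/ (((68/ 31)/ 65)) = -156394225/ 526592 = -296.99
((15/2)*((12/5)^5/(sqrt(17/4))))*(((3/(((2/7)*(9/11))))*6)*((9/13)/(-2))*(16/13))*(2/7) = -1182449664*sqrt(17)/1795625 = -2715.14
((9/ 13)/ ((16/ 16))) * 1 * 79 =54.69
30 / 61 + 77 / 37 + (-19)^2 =820584 / 2257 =363.57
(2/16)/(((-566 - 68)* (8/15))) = -15/40576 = -0.00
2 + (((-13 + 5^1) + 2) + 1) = -3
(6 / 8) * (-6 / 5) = -9 / 10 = -0.90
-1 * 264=-264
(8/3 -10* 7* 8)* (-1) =557.33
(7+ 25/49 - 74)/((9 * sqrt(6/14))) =-362 * sqrt(21)/147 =-11.28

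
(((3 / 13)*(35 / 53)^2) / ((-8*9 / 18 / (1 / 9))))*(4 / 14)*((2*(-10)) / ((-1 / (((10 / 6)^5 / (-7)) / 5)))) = 156250 / 26620893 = 0.01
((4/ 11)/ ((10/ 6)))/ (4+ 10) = 6/ 385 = 0.02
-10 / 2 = -5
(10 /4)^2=25 /4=6.25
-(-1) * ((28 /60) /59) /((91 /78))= 2 /295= 0.01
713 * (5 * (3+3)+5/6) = 131905/6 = 21984.17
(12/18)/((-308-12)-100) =-1/630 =-0.00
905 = 905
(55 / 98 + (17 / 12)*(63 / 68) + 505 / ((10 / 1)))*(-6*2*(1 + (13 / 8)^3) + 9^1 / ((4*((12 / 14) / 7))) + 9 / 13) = -3035352303 / 1304576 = -2326.70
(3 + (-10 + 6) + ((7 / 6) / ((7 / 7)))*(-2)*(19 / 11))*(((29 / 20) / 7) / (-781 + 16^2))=0.00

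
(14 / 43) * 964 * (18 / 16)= 15183 / 43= 353.09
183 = 183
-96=-96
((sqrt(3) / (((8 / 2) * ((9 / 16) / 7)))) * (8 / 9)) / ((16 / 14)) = 196 * sqrt(3) / 81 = 4.19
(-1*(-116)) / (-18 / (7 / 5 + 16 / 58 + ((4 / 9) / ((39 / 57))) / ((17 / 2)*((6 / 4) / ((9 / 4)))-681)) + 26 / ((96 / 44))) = 13355809872 / 134681573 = 99.17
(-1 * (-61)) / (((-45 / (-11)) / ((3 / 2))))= 22.37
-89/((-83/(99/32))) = 8811/2656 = 3.32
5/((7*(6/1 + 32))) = 5/266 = 0.02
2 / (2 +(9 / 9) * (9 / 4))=8 / 17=0.47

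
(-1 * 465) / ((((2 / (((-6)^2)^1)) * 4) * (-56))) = 4185 / 112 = 37.37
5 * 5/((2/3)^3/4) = 675/2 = 337.50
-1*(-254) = 254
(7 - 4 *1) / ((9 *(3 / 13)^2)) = 169 / 27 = 6.26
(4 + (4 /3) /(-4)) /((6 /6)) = 11 /3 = 3.67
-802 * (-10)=8020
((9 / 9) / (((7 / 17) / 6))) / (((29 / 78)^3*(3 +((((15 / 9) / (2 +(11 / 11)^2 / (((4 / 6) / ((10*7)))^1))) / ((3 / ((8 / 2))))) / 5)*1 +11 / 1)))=23306672376 / 1151185189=20.25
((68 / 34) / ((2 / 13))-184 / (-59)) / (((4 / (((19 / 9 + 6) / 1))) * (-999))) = -23141 / 707292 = -0.03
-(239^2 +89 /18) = -1028267 /18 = -57125.94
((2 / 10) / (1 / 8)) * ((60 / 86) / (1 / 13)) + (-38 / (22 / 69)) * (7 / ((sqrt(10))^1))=624 / 43-9177 * sqrt(10) / 110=-249.31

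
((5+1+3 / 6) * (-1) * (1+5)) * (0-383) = 14937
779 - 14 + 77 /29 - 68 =20290 /29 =699.66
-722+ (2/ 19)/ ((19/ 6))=-721.97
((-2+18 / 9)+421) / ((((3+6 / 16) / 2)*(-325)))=-6736 / 8775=-0.77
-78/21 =-26/7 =-3.71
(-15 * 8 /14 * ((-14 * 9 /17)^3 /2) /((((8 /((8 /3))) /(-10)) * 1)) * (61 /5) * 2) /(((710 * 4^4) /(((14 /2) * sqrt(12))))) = -15252867 * sqrt(3) /1395292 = -18.93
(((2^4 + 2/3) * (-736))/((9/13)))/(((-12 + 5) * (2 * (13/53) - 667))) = -1014208/267057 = -3.80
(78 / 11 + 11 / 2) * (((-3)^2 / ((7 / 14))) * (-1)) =-226.64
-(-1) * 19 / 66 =19 / 66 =0.29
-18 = -18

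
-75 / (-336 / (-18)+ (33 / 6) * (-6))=225 / 43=5.23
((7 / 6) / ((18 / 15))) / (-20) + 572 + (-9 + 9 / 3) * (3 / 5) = 409213 / 720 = 568.35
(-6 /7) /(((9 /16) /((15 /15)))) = -32 /21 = -1.52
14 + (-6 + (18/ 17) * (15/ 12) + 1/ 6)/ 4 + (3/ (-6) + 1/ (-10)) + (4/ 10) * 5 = 7279/ 510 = 14.27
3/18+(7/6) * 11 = 13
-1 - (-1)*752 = 751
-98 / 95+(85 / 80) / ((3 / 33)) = 16197 / 1520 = 10.66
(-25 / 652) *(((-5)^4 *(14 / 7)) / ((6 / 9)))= -46875 / 652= -71.89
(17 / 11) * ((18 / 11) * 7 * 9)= 19278 / 121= 159.32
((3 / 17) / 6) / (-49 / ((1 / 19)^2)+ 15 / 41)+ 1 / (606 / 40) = 0.07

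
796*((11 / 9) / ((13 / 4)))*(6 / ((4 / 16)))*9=64659.69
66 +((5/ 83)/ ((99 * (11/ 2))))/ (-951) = 5673230432/ 85958037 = 66.00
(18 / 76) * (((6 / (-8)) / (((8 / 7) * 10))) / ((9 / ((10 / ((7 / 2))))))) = -3 / 608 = -0.00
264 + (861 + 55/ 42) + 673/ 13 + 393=857809/ 546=1571.08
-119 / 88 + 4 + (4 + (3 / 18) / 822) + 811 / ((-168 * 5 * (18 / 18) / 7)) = -7487 / 67815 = -0.11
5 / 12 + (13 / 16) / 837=5593 / 13392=0.42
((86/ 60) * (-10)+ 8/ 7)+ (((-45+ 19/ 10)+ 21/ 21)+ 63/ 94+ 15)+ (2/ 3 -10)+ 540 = 2423314/ 4935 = 491.05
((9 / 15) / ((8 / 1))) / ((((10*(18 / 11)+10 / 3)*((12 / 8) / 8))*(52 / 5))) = 33 / 16900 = 0.00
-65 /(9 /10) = -650 /9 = -72.22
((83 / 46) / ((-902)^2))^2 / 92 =6889 / 128863416337348352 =0.00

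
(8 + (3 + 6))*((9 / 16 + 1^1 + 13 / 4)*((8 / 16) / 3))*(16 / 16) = 1309 / 96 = 13.64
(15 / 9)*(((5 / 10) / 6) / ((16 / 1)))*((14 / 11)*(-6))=-35 / 528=-0.07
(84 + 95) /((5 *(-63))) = -179 /315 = -0.57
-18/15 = -6/5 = -1.20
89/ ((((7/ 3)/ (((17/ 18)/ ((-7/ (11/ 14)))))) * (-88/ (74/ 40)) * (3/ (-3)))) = -55981/ 658560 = -0.09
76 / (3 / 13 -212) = -988 / 2753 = -0.36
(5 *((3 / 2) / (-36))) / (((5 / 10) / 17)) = -7.08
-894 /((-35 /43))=1098.34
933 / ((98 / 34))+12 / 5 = 79893 / 245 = 326.09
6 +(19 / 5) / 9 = 289 / 45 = 6.42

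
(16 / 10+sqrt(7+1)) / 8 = 1 / 5+sqrt(2) / 4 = 0.55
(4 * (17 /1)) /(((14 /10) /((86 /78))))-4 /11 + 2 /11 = 160274 /3003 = 53.37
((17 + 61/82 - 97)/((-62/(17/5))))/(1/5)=110483/5084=21.73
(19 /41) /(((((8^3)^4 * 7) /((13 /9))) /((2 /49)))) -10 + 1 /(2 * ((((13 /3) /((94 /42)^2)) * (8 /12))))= -516332318260982645 /56534517078294528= -9.13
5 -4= 1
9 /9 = 1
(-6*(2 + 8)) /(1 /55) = -3300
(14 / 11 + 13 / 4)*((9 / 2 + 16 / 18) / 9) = 19303 / 7128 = 2.71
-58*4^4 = -14848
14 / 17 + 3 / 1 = 65 / 17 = 3.82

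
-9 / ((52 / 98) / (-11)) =4851 / 26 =186.58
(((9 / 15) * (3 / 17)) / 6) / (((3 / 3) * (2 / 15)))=9 / 68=0.13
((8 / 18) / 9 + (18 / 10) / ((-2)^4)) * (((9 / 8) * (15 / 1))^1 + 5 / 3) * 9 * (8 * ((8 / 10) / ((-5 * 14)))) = -93361 / 37800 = -2.47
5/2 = 2.50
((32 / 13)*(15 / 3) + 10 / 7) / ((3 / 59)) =73750 / 273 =270.15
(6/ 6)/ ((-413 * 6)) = -1/ 2478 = -0.00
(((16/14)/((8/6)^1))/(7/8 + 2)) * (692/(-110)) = -16608/8855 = -1.88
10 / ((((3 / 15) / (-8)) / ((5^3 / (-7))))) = 50000 / 7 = 7142.86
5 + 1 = 6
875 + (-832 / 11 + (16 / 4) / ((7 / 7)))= 803.36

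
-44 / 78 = -22 / 39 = -0.56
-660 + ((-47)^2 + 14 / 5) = 7759 / 5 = 1551.80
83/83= 1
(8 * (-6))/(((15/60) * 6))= -32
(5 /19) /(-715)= -1 /2717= -0.00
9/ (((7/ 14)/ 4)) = 72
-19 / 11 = -1.73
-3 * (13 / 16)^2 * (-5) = 9.90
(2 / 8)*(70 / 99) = 35 / 198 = 0.18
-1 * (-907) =907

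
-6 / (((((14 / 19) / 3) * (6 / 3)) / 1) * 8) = -171 / 112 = -1.53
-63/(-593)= 63/593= 0.11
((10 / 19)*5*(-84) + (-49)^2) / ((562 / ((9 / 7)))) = 4.99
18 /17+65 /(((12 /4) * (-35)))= 157 /357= 0.44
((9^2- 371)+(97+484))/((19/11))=3201/19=168.47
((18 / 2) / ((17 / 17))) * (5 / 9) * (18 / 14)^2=8.27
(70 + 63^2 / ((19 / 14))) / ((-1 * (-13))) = 56896 / 247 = 230.35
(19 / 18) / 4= 19 / 72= 0.26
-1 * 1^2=-1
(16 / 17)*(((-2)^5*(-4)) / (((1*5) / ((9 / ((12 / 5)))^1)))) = 1536 / 17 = 90.35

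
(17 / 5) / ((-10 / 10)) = -17 / 5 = -3.40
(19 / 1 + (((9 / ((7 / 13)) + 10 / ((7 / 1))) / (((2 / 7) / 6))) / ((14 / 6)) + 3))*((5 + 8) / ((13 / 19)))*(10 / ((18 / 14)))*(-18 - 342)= -9857200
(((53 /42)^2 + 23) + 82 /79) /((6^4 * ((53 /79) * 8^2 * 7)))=3571747 /54282203136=0.00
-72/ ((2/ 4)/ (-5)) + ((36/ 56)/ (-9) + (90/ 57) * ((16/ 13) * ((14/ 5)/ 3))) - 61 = 2284847/ 3458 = 660.74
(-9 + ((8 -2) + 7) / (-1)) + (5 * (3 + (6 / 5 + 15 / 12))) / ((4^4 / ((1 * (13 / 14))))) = -313975 / 14336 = -21.90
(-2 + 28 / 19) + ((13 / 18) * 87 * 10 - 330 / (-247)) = 629.14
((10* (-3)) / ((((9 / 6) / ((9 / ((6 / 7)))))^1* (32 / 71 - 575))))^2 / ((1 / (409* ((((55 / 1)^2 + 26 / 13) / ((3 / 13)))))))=716707.29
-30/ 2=-15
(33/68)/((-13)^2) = 0.00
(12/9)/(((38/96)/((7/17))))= 448/323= 1.39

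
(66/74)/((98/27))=891/3626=0.25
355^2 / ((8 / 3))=378075 / 8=47259.38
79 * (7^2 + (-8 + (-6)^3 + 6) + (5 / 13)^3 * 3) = -13337.52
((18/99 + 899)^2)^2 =9571076939998161/14641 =653717433235.31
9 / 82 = 0.11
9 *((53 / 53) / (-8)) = -9 / 8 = -1.12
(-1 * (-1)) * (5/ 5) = 1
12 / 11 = 1.09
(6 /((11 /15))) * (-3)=-270 /11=-24.55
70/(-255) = -14/51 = -0.27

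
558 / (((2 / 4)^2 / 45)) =100440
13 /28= 0.46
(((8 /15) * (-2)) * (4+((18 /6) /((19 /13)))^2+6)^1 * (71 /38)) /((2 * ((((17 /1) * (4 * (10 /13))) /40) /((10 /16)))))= -4735913 /699618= -6.77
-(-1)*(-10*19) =-190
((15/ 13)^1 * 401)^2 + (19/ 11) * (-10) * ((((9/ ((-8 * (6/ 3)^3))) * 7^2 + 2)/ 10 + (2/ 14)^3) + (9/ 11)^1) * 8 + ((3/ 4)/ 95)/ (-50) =7131013814603901/ 33316533250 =214038.29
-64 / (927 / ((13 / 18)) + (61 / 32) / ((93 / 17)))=-2476032 / 49671017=-0.05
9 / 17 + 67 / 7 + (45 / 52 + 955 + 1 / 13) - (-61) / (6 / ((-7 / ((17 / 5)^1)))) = 945.11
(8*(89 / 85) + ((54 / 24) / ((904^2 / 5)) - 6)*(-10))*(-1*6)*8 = -28497898977 / 8682920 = -3282.06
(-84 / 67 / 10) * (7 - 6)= -42 / 335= -0.13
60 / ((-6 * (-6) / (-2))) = -10 / 3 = -3.33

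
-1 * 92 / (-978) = 46 / 489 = 0.09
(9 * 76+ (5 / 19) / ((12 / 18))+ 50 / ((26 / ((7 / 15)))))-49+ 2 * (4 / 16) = 471863 / 741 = 636.79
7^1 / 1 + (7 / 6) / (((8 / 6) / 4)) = 21 / 2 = 10.50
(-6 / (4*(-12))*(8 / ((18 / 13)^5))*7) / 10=2599051 / 18895680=0.14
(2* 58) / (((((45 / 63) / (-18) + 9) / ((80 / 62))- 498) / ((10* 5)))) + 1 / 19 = -29101741 / 2474921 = -11.76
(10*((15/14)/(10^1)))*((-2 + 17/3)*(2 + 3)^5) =12276.79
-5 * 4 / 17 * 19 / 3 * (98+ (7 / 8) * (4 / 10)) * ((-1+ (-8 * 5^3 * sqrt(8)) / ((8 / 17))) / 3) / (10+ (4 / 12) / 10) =53390 / 2193+ 13347500 * sqrt(2) / 129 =146351.60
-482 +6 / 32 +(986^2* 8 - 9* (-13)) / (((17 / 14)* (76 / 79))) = 34405988433 / 5168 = 6657505.50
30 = 30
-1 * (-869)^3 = 656234909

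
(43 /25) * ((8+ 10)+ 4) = 946 /25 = 37.84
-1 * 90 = -90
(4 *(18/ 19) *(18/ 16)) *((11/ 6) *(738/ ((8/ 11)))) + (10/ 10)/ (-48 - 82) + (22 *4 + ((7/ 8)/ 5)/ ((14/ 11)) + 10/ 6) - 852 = 84994109/ 11856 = 7168.87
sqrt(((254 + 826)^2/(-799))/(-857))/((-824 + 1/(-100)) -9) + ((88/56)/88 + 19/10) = 537/280 -36000*sqrt(684743)/19013258881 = 1.92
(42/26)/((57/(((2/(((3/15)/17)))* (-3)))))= -3570/247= -14.45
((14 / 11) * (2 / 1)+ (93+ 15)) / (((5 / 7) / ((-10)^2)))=170240 / 11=15476.36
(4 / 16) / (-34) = -1 / 136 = -0.01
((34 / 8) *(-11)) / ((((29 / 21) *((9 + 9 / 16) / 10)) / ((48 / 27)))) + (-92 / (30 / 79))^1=-1194874 / 3915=-305.20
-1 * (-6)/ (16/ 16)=6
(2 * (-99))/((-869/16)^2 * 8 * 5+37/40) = -31680/18879173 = -0.00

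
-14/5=-2.80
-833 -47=-880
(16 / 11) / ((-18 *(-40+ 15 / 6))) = 16 / 7425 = 0.00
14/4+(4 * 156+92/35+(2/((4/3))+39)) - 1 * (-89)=26587/35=759.63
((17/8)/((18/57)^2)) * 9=6137/32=191.78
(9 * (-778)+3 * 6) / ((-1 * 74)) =3492 / 37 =94.38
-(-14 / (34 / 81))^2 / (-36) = 35721 / 1156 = 30.90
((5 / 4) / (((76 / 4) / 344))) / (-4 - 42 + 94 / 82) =-17630 / 34941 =-0.50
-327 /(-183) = 109 /61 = 1.79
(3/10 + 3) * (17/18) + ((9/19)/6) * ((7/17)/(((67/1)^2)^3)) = 5463776741390399/1753083446435220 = 3.12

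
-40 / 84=-10 / 21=-0.48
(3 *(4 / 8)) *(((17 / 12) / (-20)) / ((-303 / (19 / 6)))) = 323 / 290880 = 0.00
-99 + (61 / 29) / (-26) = -74707 / 754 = -99.08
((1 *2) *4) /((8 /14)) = 14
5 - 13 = -8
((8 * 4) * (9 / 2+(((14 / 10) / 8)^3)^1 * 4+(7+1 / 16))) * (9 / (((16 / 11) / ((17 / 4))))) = 311932269 / 32000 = 9747.88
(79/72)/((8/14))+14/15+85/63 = 4707/1120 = 4.20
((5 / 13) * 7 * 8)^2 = 78400 / 169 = 463.91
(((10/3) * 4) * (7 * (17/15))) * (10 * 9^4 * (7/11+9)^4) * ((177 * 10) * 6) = 9304915948791321600/14641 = 635538279406551.57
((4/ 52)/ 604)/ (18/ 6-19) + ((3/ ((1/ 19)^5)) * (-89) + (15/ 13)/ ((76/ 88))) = -1578094985329363/ 2387008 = -661118431.66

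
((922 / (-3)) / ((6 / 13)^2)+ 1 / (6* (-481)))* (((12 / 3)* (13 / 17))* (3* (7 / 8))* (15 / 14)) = -93685595 / 7548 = -12411.98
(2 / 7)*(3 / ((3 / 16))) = 32 / 7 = 4.57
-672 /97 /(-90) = 112 /1455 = 0.08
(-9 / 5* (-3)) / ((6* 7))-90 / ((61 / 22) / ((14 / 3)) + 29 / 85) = -164713617 / 1714090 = -96.09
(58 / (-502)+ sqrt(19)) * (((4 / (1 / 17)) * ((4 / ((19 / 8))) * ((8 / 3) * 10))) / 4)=-1262080 / 14307+ 43520 * sqrt(19) / 57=3239.84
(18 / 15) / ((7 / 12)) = 72 / 35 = 2.06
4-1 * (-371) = 375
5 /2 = 2.50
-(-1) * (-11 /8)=-11 /8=-1.38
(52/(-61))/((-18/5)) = 130/549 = 0.24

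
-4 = -4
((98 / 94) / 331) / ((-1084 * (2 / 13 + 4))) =-637 / 910644552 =-0.00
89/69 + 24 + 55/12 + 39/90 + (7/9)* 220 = 833869/4140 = 201.42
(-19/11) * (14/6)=-133/33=-4.03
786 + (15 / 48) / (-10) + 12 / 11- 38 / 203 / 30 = 843595337 / 1071840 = 787.05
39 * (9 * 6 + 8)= 2418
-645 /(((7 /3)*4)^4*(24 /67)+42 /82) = -0.24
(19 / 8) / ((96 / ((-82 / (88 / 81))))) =-21033 / 11264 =-1.87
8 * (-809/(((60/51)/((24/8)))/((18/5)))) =-1485324/25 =-59412.96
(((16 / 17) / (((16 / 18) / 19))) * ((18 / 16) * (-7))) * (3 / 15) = -10773 / 340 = -31.69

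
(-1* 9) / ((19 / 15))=-135 / 19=-7.11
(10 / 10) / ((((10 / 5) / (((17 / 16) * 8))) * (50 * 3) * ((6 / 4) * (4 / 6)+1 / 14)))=119 / 4500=0.03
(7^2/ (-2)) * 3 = -147/ 2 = -73.50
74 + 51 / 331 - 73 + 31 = 10643 / 331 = 32.15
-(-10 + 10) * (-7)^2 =0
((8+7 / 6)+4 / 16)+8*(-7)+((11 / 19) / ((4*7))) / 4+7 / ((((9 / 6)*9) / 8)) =-2437859 / 57456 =-42.43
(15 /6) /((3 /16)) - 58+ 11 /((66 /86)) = -91 /3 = -30.33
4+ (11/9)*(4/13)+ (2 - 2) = 512/117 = 4.38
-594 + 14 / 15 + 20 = -8596 / 15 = -573.07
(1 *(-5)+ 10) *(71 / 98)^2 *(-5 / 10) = -25205 / 19208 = -1.31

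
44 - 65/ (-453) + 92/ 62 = 640745/ 14043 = 45.63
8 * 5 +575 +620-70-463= 702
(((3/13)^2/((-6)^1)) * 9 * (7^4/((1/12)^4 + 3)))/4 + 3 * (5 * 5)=88638213/1501903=59.02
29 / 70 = 0.41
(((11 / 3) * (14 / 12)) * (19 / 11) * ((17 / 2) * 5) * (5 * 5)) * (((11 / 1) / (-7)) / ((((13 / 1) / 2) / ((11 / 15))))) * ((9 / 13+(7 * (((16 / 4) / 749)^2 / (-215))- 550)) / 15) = 50970.07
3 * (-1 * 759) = -2277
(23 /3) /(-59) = -23 /177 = -0.13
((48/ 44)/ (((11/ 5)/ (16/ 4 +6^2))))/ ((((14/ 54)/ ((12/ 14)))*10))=38880/ 5929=6.56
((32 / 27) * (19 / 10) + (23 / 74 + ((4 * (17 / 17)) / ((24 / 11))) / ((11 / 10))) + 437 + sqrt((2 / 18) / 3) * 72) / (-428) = -4407881 / 4275720-2 * sqrt(3) / 107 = -1.06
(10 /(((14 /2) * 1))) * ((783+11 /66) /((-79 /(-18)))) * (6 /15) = 56388 /553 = 101.97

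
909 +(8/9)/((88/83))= 90074/99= 909.84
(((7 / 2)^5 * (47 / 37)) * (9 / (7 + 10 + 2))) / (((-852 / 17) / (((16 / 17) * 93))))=-220390191 / 399304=-551.94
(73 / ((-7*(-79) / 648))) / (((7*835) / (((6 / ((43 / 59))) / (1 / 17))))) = 284675472 / 138988255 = 2.05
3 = 3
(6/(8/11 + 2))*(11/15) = 121/75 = 1.61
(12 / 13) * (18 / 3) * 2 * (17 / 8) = 306 / 13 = 23.54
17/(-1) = -17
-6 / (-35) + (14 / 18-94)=-29311 / 315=-93.05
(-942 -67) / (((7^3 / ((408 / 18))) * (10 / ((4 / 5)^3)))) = -2195584 / 643125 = -3.41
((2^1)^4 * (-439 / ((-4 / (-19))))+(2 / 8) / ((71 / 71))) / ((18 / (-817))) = 36344245 / 24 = 1514343.54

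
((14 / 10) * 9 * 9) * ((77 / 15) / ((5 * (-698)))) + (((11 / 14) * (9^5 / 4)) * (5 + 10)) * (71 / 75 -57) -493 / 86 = -256119179765903 / 26262250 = -9752370.03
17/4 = 4.25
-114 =-114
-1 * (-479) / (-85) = -479 / 85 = -5.64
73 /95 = 0.77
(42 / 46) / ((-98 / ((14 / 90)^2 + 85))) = -86087 / 108675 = -0.79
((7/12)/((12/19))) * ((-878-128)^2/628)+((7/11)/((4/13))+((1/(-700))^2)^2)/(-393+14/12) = 6529404391745703078371/4386818239650000000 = 1488.41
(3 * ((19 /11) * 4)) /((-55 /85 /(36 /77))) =-139536 /9317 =-14.98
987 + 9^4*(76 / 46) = 272019 / 23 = 11826.91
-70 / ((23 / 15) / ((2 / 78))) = -350 / 299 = -1.17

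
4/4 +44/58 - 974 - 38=-29297/29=-1010.24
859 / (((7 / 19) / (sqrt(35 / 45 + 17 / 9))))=3807.44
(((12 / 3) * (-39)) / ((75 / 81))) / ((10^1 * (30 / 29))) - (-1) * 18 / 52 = -259029 / 16250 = -15.94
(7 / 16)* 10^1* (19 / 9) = 665 / 72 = 9.24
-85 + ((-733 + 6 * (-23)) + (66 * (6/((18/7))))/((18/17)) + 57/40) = -809.13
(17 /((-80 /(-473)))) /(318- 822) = -8041 /40320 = -0.20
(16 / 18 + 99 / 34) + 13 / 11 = 16771 / 3366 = 4.98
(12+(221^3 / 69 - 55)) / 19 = 10790894 / 1311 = 8231.04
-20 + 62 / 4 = -9 / 2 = -4.50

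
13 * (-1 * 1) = -13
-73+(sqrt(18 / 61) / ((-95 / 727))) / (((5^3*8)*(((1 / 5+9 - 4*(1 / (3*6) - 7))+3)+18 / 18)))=-73 - 19629*sqrt(122) / 2137196000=-73.00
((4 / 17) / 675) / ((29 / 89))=356 / 332775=0.00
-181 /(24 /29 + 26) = -5249 /778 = -6.75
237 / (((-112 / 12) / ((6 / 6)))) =-711 / 28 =-25.39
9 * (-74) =-666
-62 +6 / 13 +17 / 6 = -58.71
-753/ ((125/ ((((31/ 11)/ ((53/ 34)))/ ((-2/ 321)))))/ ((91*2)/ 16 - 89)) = -79104688371/ 583000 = -135685.57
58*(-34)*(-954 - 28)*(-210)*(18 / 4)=-1829996280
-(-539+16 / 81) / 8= 43643 / 648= 67.35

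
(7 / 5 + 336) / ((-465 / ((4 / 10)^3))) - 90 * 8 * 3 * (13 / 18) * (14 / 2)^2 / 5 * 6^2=-159950713496 / 290625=-550368.05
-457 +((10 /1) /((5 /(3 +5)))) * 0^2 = -457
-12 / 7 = -1.71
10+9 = 19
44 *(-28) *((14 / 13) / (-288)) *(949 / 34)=39347 / 306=128.58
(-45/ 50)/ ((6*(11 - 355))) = 3/ 6880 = 0.00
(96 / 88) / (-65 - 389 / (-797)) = -2391 / 141394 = -0.02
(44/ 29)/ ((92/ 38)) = 418/ 667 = 0.63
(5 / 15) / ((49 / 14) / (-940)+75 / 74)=69560 / 210723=0.33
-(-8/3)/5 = 8/15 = 0.53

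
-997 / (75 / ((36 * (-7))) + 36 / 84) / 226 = -41874 / 1243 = -33.69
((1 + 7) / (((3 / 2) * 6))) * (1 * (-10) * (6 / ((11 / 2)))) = -320 / 33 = -9.70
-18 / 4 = -9 / 2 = -4.50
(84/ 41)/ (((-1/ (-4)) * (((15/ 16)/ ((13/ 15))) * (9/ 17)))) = 396032/ 27675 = 14.31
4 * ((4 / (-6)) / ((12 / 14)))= -28 / 9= -3.11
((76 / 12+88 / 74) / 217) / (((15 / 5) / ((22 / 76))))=9185 / 2745918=0.00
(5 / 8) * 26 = 65 / 4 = 16.25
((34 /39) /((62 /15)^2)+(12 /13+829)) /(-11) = -20737733 /274846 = -75.45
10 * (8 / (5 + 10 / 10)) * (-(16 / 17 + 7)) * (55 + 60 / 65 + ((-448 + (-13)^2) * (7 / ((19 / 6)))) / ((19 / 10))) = 2269607400 / 79781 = 28447.97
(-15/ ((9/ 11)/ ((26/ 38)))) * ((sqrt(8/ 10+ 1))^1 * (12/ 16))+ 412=412 - 429 * sqrt(5)/ 76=399.38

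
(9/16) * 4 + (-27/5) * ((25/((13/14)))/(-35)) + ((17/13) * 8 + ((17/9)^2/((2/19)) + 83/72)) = 437317/8424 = 51.91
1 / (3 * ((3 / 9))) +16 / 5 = 21 / 5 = 4.20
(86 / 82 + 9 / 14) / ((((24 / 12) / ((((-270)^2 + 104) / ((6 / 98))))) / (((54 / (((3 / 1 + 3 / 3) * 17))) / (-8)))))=-1116468423 / 11152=-100113.74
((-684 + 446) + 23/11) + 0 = -2595/11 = -235.91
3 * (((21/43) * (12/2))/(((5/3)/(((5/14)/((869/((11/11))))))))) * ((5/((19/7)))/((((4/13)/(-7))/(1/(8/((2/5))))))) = -51597/11359568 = -0.00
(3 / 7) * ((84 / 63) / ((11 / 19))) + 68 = 5312 / 77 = 68.99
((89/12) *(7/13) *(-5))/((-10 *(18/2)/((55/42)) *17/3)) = 4895/95472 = 0.05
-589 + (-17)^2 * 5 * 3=3746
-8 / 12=-2 / 3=-0.67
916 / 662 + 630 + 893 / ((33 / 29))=15468511 / 10923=1416.14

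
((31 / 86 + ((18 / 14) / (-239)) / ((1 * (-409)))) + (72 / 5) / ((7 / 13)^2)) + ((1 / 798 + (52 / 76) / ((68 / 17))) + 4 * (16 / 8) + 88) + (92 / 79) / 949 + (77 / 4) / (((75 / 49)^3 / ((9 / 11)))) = 690324471253698319352 / 4584085140895203125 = 150.59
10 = 10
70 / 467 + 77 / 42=5557 / 2802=1.98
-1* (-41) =41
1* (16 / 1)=16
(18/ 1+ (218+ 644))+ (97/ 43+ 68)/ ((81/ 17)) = 1038799/ 1161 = 894.75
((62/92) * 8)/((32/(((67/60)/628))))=2077/6933120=0.00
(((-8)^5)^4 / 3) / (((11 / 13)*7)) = 64883028397787925.06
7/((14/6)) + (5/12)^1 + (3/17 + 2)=1141/204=5.59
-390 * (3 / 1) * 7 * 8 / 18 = -3640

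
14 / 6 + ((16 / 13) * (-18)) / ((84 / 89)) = -5771 / 273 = -21.14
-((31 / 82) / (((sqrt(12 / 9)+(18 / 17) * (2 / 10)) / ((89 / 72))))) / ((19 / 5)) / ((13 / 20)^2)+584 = 1073698688501 / 1838374564 -2491721875 * sqrt(3) / 16545371076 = 583.79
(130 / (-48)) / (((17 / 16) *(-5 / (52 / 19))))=1.40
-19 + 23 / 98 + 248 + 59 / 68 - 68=540125 / 3332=162.10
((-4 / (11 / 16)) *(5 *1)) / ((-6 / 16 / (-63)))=-53760 / 11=-4887.27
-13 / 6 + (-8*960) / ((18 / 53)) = -45231 / 2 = -22615.50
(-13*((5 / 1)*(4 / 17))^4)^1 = -2080000 / 83521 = -24.90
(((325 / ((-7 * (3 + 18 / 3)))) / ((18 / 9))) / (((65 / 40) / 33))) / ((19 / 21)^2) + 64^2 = 1455556 / 361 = 4032.01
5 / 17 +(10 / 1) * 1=10.29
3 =3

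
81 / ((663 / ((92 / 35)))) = 2484 / 7735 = 0.32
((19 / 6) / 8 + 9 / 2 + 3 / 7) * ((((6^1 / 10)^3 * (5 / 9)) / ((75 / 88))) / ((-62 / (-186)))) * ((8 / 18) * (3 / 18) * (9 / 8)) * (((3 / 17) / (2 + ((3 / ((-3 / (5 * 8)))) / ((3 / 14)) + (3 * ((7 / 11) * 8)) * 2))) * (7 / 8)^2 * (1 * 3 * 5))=-13637547 / 5533568000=-0.00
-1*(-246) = 246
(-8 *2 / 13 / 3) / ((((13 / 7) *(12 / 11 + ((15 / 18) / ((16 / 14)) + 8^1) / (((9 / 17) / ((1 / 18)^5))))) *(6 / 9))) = -502836719616 / 1655456208185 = -0.30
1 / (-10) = -1 / 10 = -0.10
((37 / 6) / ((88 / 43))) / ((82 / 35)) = 55685 / 43296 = 1.29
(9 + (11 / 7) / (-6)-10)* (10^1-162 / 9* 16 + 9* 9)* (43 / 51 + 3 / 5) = 1921144 / 5355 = 358.76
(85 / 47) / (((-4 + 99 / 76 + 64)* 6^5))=1615 / 425683512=0.00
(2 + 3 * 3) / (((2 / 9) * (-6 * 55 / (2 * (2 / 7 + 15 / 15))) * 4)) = -27 / 280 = -0.10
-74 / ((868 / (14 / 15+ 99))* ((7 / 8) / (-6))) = 443704 / 7595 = 58.42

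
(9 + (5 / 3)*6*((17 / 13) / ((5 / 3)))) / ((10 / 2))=219 / 65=3.37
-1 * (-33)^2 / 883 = -1089 / 883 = -1.23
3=3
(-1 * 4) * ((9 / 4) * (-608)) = 5472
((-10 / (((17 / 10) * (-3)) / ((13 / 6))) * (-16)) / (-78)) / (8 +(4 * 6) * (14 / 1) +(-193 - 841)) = -40 / 31671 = -0.00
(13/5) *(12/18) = 26/15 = 1.73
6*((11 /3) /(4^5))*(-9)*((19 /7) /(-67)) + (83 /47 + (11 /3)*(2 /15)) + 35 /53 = 78680358791 /26917148160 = 2.92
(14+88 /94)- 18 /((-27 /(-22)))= 0.27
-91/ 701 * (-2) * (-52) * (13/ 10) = -61516/ 3505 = -17.55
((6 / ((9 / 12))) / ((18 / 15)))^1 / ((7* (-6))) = -10 / 63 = -0.16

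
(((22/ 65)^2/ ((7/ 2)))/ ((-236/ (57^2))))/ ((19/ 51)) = -2110482/ 1744925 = -1.21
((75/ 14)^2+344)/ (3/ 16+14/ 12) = 876588/ 3185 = 275.22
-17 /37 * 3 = -1.38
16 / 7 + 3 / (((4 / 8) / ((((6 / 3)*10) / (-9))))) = -232 / 21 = -11.05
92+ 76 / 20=479 / 5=95.80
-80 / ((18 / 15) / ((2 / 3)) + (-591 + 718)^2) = -200 / 40327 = -0.00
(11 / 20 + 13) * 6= 813 / 10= 81.30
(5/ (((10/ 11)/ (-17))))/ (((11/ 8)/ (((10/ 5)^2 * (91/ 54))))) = -458.37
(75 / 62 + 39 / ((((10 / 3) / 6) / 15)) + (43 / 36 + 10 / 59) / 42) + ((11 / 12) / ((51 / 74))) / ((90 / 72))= 248063526743 / 235063080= 1055.31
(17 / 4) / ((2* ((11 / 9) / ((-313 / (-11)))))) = 47889 / 968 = 49.47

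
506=506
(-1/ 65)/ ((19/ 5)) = -0.00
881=881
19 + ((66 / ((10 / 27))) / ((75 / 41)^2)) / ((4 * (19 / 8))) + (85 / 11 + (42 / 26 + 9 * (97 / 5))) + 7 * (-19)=641452709 / 8490625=75.55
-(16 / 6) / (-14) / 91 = 0.00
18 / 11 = 1.64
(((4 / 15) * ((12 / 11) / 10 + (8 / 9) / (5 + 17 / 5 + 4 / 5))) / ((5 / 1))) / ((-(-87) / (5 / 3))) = 9368 / 44572275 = 0.00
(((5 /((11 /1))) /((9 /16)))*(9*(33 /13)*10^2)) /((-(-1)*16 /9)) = 13500 /13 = 1038.46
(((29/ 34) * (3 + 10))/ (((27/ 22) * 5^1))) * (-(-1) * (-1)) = -4147/ 2295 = -1.81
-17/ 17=-1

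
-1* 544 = -544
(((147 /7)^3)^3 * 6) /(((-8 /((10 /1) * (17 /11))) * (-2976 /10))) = 337569019796925 /10912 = 30935577327.43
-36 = -36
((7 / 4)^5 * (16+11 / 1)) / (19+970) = 453789 / 1012736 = 0.45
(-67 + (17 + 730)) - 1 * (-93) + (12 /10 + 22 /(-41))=773.66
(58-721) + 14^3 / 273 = -25465 / 39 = -652.95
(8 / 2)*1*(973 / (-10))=-1946 / 5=-389.20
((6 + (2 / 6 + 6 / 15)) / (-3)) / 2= -101 / 90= -1.12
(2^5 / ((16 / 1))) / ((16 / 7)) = 7 / 8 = 0.88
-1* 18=-18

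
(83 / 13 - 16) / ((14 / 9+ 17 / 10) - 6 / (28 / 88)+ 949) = -78750 / 7644533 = -0.01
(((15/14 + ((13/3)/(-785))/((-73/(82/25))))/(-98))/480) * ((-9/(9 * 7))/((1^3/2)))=64483049/9906429960000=0.00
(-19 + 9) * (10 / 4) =-25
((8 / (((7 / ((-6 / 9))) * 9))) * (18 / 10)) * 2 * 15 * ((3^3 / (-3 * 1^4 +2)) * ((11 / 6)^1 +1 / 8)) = 1692 / 7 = 241.71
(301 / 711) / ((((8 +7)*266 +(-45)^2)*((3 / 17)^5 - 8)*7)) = -61053851 / 48576982665645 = -0.00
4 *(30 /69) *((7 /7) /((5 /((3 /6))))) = 4 /23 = 0.17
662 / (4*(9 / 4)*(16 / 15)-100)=-1655 / 226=-7.32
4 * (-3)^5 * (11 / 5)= -10692 / 5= -2138.40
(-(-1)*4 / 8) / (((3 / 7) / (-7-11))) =-21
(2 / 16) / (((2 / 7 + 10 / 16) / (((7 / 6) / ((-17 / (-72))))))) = 196 / 289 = 0.68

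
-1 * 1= -1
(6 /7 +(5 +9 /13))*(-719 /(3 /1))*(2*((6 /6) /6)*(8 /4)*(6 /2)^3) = -2571144 /91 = -28254.33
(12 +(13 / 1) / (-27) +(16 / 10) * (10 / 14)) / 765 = 2393 / 144585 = 0.02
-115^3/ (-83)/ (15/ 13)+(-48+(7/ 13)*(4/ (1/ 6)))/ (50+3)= 2724381931/ 171561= 15879.96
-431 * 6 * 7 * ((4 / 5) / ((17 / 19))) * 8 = -11006016 / 85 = -129482.54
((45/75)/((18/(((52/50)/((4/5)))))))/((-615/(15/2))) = -13/24600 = -0.00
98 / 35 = 14 / 5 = 2.80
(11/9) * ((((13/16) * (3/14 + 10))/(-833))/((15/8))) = -20449/3148740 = -0.01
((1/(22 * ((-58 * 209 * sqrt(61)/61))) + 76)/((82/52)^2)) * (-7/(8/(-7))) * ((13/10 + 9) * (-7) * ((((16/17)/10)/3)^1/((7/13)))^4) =-38691083112448/248769125521875 + 127273299712 * sqrt(61)/16585686367668928125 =-0.16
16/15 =1.07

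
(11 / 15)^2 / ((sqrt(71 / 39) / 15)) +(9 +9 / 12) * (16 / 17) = 121 * sqrt(2769) / 1065 +156 / 17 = 15.16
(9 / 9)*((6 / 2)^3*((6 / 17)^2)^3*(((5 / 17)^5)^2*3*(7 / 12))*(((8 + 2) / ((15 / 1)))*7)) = 100465312500000 / 48661191875666868481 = 0.00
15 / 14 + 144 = 2031 / 14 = 145.07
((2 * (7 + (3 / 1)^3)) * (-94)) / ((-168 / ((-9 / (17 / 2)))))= -282 / 7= -40.29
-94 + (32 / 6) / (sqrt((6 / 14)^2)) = -734 / 9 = -81.56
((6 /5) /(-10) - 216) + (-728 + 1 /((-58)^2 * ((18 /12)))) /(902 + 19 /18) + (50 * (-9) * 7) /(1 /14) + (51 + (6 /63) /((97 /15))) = -2054433834787837 /46411194725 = -44265.91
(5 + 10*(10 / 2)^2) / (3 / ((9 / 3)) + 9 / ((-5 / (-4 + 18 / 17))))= 4335 / 107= 40.51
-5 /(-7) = 5 /7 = 0.71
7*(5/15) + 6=8.33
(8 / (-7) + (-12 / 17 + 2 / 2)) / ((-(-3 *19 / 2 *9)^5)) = -3232 / 4227988398581367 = -0.00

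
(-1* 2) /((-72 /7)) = 7 /36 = 0.19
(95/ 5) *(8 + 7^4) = 45771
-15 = -15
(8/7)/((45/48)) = 128/105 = 1.22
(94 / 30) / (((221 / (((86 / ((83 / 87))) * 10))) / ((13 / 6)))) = 117218 / 4233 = 27.69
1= 1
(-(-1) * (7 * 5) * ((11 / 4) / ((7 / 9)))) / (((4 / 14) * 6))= 1155 / 16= 72.19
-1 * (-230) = 230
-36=-36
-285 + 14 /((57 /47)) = -15587 /57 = -273.46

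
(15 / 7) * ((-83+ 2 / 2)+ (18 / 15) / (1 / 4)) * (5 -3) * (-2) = 4632 / 7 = 661.71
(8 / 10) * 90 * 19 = 1368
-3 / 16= -0.19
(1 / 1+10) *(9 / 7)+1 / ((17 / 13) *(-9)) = 15056 / 1071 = 14.06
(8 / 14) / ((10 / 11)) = 22 / 35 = 0.63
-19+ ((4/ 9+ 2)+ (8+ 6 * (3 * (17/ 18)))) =8.44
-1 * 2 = -2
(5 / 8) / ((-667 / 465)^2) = 1081125 / 3559112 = 0.30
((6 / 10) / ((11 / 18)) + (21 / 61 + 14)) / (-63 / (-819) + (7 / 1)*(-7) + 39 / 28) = -18716516 / 58044855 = -0.32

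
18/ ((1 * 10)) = 9/ 5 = 1.80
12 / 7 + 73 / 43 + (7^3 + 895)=373665 / 301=1241.41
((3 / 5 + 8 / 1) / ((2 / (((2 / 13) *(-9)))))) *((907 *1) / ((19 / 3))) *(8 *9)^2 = -5458891968 / 1235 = -4420155.44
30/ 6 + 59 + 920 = 984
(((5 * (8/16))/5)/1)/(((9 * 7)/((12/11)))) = 2/231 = 0.01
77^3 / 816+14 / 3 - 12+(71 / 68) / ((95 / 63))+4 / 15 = 42876503 / 77520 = 553.10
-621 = -621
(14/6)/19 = 7/57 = 0.12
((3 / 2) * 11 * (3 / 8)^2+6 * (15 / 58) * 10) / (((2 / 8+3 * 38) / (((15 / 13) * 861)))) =855140895 / 5513248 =155.11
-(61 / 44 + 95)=-4241 / 44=-96.39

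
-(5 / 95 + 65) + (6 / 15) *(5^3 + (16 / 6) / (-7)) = -30334 / 1995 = -15.21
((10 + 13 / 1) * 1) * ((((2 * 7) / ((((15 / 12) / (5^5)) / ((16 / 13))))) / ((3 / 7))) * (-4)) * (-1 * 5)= 46235897.44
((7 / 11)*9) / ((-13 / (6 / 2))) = -189 / 143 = -1.32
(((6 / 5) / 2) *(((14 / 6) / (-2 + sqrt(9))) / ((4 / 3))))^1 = 21 / 20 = 1.05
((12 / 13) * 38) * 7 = 3192 / 13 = 245.54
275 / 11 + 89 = 114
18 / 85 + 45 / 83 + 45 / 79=737676 / 557345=1.32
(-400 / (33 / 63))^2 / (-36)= -1960000 / 121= -16198.35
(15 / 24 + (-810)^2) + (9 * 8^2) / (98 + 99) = 656103.55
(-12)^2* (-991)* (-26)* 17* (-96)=-6055216128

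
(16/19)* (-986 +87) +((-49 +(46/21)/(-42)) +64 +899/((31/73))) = 1374.90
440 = 440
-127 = -127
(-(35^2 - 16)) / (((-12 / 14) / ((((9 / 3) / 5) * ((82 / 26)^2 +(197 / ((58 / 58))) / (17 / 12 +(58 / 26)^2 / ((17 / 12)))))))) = 42239.91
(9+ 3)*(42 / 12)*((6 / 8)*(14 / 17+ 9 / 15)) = 7623 / 170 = 44.84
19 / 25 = 0.76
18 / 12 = 3 / 2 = 1.50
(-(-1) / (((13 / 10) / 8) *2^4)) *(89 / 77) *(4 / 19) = 1780 / 19019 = 0.09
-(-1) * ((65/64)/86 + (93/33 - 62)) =-3582389/60544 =-59.17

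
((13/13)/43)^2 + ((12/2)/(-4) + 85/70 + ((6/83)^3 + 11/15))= 0.45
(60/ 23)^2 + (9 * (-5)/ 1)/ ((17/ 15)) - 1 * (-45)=108810/ 8993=12.10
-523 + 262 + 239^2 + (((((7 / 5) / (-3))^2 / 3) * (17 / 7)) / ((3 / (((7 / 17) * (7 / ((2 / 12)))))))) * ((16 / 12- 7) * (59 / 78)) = 56855.64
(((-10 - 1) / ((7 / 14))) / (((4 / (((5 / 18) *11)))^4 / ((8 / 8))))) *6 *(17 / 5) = -342233375 / 2239488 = -152.82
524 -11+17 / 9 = 4634 / 9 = 514.89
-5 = -5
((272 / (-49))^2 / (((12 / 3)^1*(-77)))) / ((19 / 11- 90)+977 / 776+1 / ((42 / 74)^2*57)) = 7363035648 / 6399966969347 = 0.00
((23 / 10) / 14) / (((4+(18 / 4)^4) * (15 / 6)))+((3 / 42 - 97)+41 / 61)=-96.26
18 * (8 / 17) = 144 / 17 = 8.47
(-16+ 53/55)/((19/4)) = -3308/1045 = -3.17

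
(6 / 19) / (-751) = -0.00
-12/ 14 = -6/ 7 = -0.86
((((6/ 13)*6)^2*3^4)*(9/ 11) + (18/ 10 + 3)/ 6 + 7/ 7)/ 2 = 4740651/ 18590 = 255.01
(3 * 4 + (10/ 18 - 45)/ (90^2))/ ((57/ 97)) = 20.41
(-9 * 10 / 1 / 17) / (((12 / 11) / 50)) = -4125 / 17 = -242.65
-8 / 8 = -1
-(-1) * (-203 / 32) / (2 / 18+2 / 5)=-9135 / 736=-12.41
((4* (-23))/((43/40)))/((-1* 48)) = 1.78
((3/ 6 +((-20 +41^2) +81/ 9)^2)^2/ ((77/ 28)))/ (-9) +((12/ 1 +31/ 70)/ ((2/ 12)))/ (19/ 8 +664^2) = -142252136225437577187/ 452655665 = -314261252480.82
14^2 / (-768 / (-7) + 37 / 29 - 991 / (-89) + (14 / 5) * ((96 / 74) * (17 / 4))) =163777355 / 114947318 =1.42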